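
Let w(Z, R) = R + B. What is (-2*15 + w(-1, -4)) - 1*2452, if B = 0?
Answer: -2486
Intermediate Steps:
w(Z, R) = R (w(Z, R) = R + 0 = R)
(-2*15 + w(-1, -4)) - 1*2452 = (-2*15 - 4) - 1*2452 = (-30 - 4) - 2452 = -34 - 2452 = -2486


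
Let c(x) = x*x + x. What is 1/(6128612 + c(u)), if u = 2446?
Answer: 1/12113974 ≈ 8.2549e-8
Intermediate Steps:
c(x) = x + x² (c(x) = x² + x = x + x²)
1/(6128612 + c(u)) = 1/(6128612 + 2446*(1 + 2446)) = 1/(6128612 + 2446*2447) = 1/(6128612 + 5985362) = 1/12113974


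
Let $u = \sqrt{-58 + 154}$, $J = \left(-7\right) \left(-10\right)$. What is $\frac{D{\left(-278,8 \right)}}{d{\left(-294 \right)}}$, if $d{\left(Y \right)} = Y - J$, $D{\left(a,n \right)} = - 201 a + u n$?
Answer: $- \frac{27939}{182} - \frac{8 \sqrt{6}}{91} \approx -153.73$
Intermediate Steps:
$J = 70$
$u = 4 \sqrt{6}$ ($u = \sqrt{96} = 4 \sqrt{6} \approx 9.798$)
$D{\left(a,n \right)} = - 201 a + 4 n \sqrt{6}$ ($D{\left(a,n \right)} = - 201 a + 4 \sqrt{6} n = - 201 a + 4 n \sqrt{6}$)
$d{\left(Y \right)} = -70 + Y$ ($d{\left(Y \right)} = Y - 70 = -70 + Y$)
$\frac{D{\left(-278,8 \right)}}{d{\left(-294 \right)}} = \frac{\left(-201\right) \left(-278\right) + 4 \cdot 8 \sqrt{6}}{-70 - 294} = \frac{55878 + 32 \sqrt{6}}{-364} = \left(55878 + 32 \sqrt{6}\right) \left(- \frac{1}{364}\right) = - \frac{27939}{182} - \frac{8 \sqrt{6}}{91}$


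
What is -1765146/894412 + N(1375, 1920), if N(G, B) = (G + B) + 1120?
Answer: 1973531917/447206 ≈ 4413.0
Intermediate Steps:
N(G, B) = 1120 + B + G (N(G, B) = (B + G) + 1120 = 1120 + B + G)
-1765146/894412 + N(1375, 1920) = -1765146/894412 + (1120 + 1920 + 1375) = -1765146*1/894412 + 4415 = -882573/447206 + 4415 = 1973531917/447206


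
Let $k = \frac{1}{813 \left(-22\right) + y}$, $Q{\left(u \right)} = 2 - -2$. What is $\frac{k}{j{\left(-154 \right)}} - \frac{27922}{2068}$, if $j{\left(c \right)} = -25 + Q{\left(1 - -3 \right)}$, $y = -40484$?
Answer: $- \frac{4278243484}{316861545} \approx -13.502$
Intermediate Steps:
$Q{\left(u \right)} = 4$ ($Q{\left(u \right)} = 2 + 2 = 4$)
$j{\left(c \right)} = -21$ ($j{\left(c \right)} = -25 + 4 = -21$)
$k = - \frac{1}{58370}$ ($k = \frac{1}{813 \left(-22\right) - 40484} = \frac{1}{-17886 - 40484} = \frac{1}{-58370} = - \frac{1}{58370} \approx -1.7132 \cdot 10^{-5}$)
$\frac{k}{j{\left(-154 \right)}} - \frac{27922}{2068} = - \frac{1}{58370 \left(-21\right)} - \frac{27922}{2068} = \left(- \frac{1}{58370}\right) \left(- \frac{1}{21}\right) - \frac{13961}{1034} = \frac{1}{1225770} - \frac{13961}{1034} = - \frac{4278243484}{316861545}$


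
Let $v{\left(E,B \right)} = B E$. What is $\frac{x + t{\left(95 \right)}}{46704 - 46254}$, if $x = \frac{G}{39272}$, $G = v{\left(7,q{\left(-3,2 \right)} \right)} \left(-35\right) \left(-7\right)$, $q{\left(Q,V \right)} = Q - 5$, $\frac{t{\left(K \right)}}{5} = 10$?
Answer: $\frac{16249}{147270} \approx 0.11033$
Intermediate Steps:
$t{\left(K \right)} = 50$ ($t{\left(K \right)} = 5 \cdot 10 = 50$)
$q{\left(Q,V \right)} = -5 + Q$ ($q{\left(Q,V \right)} = Q - 5 = -5 + Q$)
$G = -13720$ ($G = \left(-5 - 3\right) 7 \left(-35\right) \left(-7\right) = \left(-8\right) 7 \left(-35\right) \left(-7\right) = \left(-56\right) \left(-35\right) \left(-7\right) = 1960 \left(-7\right) = -13720$)
$x = - \frac{1715}{4909}$ ($x = - \frac{13720}{39272} = \left(-13720\right) \frac{1}{39272} = - \frac{1715}{4909} \approx -0.34936$)
$\frac{x + t{\left(95 \right)}}{46704 - 46254} = \frac{- \frac{1715}{4909} + 50}{46704 - 46254} = \frac{243735}{4909 \cdot 450} = \frac{243735}{4909} \cdot \frac{1}{450} = \frac{16249}{147270}$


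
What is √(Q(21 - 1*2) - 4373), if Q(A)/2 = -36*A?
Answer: I*√5741 ≈ 75.769*I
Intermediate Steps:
Q(A) = -72*A (Q(A) = 2*(-36*A) = -72*A)
√(Q(21 - 1*2) - 4373) = √(-72*(21 - 1*2) - 4373) = √(-72*(21 - 2) - 4373) = √(-72*19 - 4373) = √(-1368 - 4373) = √(-5741) = I*√5741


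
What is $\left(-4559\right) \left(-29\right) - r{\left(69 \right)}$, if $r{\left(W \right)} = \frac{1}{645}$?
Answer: $\frac{85276094}{645} \approx 1.3221 \cdot 10^{5}$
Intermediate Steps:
$r{\left(W \right)} = \frac{1}{645}$
$\left(-4559\right) \left(-29\right) - r{\left(69 \right)} = \left(-4559\right) \left(-29\right) - \frac{1}{645} = 132211 - \frac{1}{645} = \frac{85276094}{645}$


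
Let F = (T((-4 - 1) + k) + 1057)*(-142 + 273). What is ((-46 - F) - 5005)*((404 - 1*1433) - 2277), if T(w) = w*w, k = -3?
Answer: 502188012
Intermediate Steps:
T(w) = w²
F = 146851 (F = (((-4 - 1) - 3)² + 1057)*(-142 + 273) = ((-5 - 3)² + 1057)*131 = ((-8)² + 1057)*131 = (64 + 1057)*131 = 1121*131 = 146851)
((-46 - F) - 5005)*((404 - 1*1433) - 2277) = ((-46 - 1*146851) - 5005)*((404 - 1*1433) - 2277) = ((-46 - 146851) - 5005)*((404 - 1433) - 2277) = (-146897 - 5005)*(-1029 - 2277) = -151902*(-3306) = 502188012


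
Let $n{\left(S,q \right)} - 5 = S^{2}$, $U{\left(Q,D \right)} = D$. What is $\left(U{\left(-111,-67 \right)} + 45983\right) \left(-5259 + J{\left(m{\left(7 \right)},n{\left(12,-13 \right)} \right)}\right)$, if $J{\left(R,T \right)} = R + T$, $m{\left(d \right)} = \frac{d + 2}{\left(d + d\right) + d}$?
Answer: $- \frac{1642277572}{7} \approx -2.3461 \cdot 10^{8}$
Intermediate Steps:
$m{\left(d \right)} = \frac{2 + d}{3 d}$ ($m{\left(d \right)} = \frac{2 + d}{2 d + d} = \frac{2 + d}{3 d}$)
$n{\left(S,q \right)} = 5 + S^{2}$
$\left(U{\left(-111,-67 \right)} + 45983\right) \left(-5259 + J{\left(m{\left(7 \right)},n{\left(12,-13 \right)} \right)}\right) = \left(-67 + 45983\right) \left(-5259 + \left(\frac{2 + 7}{3 \cdot 7} + \left(5 + 12^{2}\right)\right)\right) = 45916 \left(-5259 + \left(\frac{1}{3} \cdot \frac{1}{7} \cdot 9 + \left(5 + 144\right)\right)\right) = 45916 \left(-5259 + \left(\frac{3}{7} + 149\right)\right) = 45916 \left(-5259 + \frac{1046}{7}\right) = 45916 \left(- \frac{35767}{7}\right) = - \frac{1642277572}{7}$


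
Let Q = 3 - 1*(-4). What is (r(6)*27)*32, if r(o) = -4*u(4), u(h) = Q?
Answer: -24192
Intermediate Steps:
Q = 7 (Q = 3 + 4 = 7)
u(h) = 7
r(o) = -28 (r(o) = -4*7 = -28)
(r(6)*27)*32 = -28*27*32 = -756*32 = -24192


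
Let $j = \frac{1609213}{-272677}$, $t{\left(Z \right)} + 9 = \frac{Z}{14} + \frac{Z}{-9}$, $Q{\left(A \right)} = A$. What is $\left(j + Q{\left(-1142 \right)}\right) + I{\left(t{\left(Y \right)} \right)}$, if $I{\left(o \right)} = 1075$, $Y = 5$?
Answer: $- \frac{19878572}{272677} \approx -72.901$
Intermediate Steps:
$t{\left(Z \right)} = -9 - \frac{5 Z}{126}$ ($t{\left(Z \right)} = -9 + \left(\frac{Z}{14} + \frac{Z}{-9}\right) = -9 + \left(Z \frac{1}{14} + Z \left(- \frac{1}{9}\right)\right) = -9 + \left(\frac{Z}{14} - \frac{Z}{9}\right) = -9 - \frac{5 Z}{126}$)
$j = - \frac{1609213}{272677}$ ($j = 1609213 \left(- \frac{1}{272677}\right) = - \frac{1609213}{272677} \approx -5.9015$)
$\left(j + Q{\left(-1142 \right)}\right) + I{\left(t{\left(Y \right)} \right)} = \left(- \frac{1609213}{272677} - 1142\right) + 1075 = - \frac{313006347}{272677} + 1075 = - \frac{19878572}{272677}$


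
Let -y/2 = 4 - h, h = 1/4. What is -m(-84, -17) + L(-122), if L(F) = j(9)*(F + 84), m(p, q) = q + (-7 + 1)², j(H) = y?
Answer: 266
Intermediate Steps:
h = ¼ ≈ 0.25000
y = -15/2 (y = -2*(4 - 1*¼) = -2*(4 - ¼) = -2*15/4 = -15/2 ≈ -7.5000)
j(H) = -15/2
m(p, q) = 36 + q (m(p, q) = q + (-6)² = q + 36 = 36 + q)
L(F) = -630 - 15*F/2 (L(F) = -15*(F + 84)/2 = -15*(84 + F)/2 = -630 - 15*F/2)
-m(-84, -17) + L(-122) = -(36 - 17) + (-630 - 15/2*(-122)) = -1*19 + (-630 + 915) = -19 + 285 = 266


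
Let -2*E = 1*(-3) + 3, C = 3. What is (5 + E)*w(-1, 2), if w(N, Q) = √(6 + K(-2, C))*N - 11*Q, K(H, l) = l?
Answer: -125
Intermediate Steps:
E = 0 (E = -(1*(-3) + 3)/2 = -(-3 + 3)/2 = -½*0 = 0)
w(N, Q) = -11*Q + 3*N (w(N, Q) = √(6 + 3)*N - 11*Q = √9*N - 11*Q = 3*N - 11*Q = -11*Q + 3*N)
(5 + E)*w(-1, 2) = (5 + 0)*(-11*2 + 3*(-1)) = 5*(-22 - 3) = 5*(-25) = -125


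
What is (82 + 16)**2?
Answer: 9604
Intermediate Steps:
(82 + 16)**2 = 98**2 = 9604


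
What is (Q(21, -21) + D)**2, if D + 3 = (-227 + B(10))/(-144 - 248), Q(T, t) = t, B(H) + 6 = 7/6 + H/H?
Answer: 3031933969/5531904 ≈ 548.08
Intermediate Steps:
B(H) = -23/6 (B(H) = -6 + (7/6 + H/H) = -6 + (7*(1/6) + 1) = -6 + (7/6 + 1) = -6 + 13/6 = -23/6)
D = -5671/2352 (D = -3 + (-227 - 23/6)/(-144 - 248) = -3 - 1385/6/(-392) = -3 - 1385/6*(-1/392) = -3 + 1385/2352 = -5671/2352 ≈ -2.4111)
(Q(21, -21) + D)**2 = (-21 - 5671/2352)**2 = (-55063/2352)**2 = 3031933969/5531904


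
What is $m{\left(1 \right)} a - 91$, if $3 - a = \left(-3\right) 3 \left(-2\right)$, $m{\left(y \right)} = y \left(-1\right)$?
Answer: $-76$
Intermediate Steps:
$m{\left(y \right)} = - y$
$a = -15$ ($a = 3 - \left(-3\right) 3 \left(-2\right) = 3 - \left(-9\right) \left(-2\right) = 3 - 18 = -15$)
$m{\left(1 \right)} a - 91 = \left(-1\right) 1 \left(-15\right) - 91 = \left(-1\right) \left(-15\right) - 91 = 15 - 91 = -76$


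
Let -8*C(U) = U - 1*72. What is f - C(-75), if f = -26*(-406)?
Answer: 84301/8 ≈ 10538.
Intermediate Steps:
C(U) = 9 - U/8 (C(U) = -(U - 1*72)/8 = -(U - 72)/8 = -(-72 + U)/8 = 9 - U/8)
f = 10556
f - C(-75) = 10556 - (9 - 1/8*(-75)) = 10556 - (9 + 75/8) = 10556 - 1*147/8 = 10556 - 147/8 = 84301/8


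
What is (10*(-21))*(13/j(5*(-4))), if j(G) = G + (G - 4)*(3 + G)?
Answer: -1365/194 ≈ -7.0361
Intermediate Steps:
j(G) = G + (-4 + G)*(3 + G)
(10*(-21))*(13/j(5*(-4))) = (10*(-21))*(13/(-12 + (5*(-4))**2)) = -2730/(-12 + (-20)**2) = -2730/(-12 + 400) = -2730/388 = -210*13/388 = -1365/194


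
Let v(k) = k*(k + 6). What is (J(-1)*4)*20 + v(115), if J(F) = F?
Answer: 13835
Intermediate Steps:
v(k) = k*(6 + k)
(J(-1)*4)*20 + v(115) = -1*4*20 + 115*(6 + 115) = -4*20 + 115*121 = -80 + 13915 = 13835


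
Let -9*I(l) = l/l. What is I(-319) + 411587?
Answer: 3704282/9 ≈ 4.1159e+5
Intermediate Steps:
I(l) = -1/9 (I(l) = -l/(9*l) = -1/9*1 = -1/9)
I(-319) + 411587 = -1/9 + 411587 = 3704282/9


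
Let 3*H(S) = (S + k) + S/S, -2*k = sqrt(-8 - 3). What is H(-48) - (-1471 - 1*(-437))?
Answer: 3055/3 - I*sqrt(11)/6 ≈ 1018.3 - 0.55277*I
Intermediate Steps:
k = -I*sqrt(11)/2 (k = -sqrt(-8 - 3)/2 = -I*sqrt(11)/2 ≈ -1.6583*I)
H(S) = 1/3 + S/3 - I*sqrt(11)/6 (H(S) = ((S - I*sqrt(11)/2) + S/S)/3 = ((S - I*sqrt(11)/2) + 1)/3 = (1 + S - I*sqrt(11)/2)/3 = 1/3 + S/3 - I*sqrt(11)/6)
H(-48) - (-1471 - 1*(-437)) = (1/3 + (1/3)*(-48) - I*sqrt(11)/6) - (-1471 - 1*(-437)) = (1/3 - 16 - I*sqrt(11)/6) - (-1471 + 437) = (-47/3 - I*sqrt(11)/6) - 1*(-1034) = (-47/3 - I*sqrt(11)/6) + 1034 = 3055/3 - I*sqrt(11)/6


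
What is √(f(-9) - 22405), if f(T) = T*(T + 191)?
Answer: I*√24043 ≈ 155.06*I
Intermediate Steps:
f(T) = T*(191 + T)
√(f(-9) - 22405) = √(-9*(191 - 9) - 22405) = √(-9*182 - 22405) = √(-1638 - 22405) = √(-24043) = I*√24043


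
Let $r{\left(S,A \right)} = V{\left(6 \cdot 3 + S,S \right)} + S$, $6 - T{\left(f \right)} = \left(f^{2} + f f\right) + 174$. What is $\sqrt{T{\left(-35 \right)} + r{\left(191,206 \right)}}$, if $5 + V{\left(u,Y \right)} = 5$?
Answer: $i \sqrt{2427} \approx 49.265 i$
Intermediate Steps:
$V{\left(u,Y \right)} = 0$ ($V{\left(u,Y \right)} = -5 + 5 = 0$)
$T{\left(f \right)} = -168 - 2 f^{2}$ ($T{\left(f \right)} = 6 - \left(\left(f^{2} + f f\right) + 174\right) = 6 - \left(\left(f^{2} + f^{2}\right) + 174\right) = 6 - \left(2 f^{2} + 174\right) = 6 - \left(174 + 2 f^{2}\right) = -168 - 2 f^{2}$)
$r{\left(S,A \right)} = S$ ($r{\left(S,A \right)} = 0 + S = S$)
$\sqrt{T{\left(-35 \right)} + r{\left(191,206 \right)}} = \sqrt{\left(-168 - 2 \left(-35\right)^{2}\right) + 191} = \sqrt{\left(-168 - 2450\right) + 191} = \sqrt{-2618 + 191} = \sqrt{-2427} = i \sqrt{2427}$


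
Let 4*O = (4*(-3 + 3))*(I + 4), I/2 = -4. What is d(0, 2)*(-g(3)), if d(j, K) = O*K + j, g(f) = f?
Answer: 0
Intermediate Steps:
I = -8 (I = 2*(-4) = -8)
O = 0 (O = ((4*(-3 + 3))*(-8 + 4))/4 = ((4*0)*(-4))/4 = (0*(-4))/4 = (1/4)*0 = 0)
d(j, K) = j (d(j, K) = 0*K + j = 0 + j = j)
d(0, 2)*(-g(3)) = 0*(-1*3) = 0*(-3) = 0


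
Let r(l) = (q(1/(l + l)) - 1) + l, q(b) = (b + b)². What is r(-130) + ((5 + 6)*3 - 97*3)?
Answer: -6574099/16900 ≈ -389.00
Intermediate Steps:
q(b) = 4*b² (q(b) = (2*b)² = 4*b²)
r(l) = -1 + l + l⁻² (r(l) = (4*(1/(l + l))² - 1) + l = (4*(1/(2*l))² - 1) + l = (4*(1/(4*l²)) - 1) + l = (l⁻² - 1) + l = (-1 + l⁻²) + l = -1 + l + l⁻²)
r(-130) + ((5 + 6)*3 - 97*3) = (-1 - 130 + (-130)⁻²) + ((5 + 6)*3 - 97*3) = (-1 - 130 + 1/16900) + (11*3 - 291) = -2213899/16900 + (33 - 291) = -2213899/16900 - 258 = -6574099/16900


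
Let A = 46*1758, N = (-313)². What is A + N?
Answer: 178837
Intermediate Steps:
N = 97969
A = 80868
A + N = 80868 + 97969 = 178837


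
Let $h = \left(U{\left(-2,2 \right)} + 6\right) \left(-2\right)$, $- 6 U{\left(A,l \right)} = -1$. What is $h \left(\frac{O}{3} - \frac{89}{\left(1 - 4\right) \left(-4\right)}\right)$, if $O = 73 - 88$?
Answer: $\frac{5513}{36} \approx 153.14$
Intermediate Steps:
$U{\left(A,l \right)} = \frac{1}{6}$ ($U{\left(A,l \right)} = \left(- \frac{1}{6}\right) \left(-1\right) = \frac{1}{6}$)
$O = -15$
$h = - \frac{37}{3}$ ($h = \left(\frac{1}{6} + 6\right) \left(-2\right) = \frac{37}{6} \left(-2\right) = - \frac{37}{3} \approx -12.333$)
$h \left(\frac{O}{3} - \frac{89}{\left(1 - 4\right) \left(-4\right)}\right) = - \frac{37 \left(- \frac{15}{3} - \frac{89}{\left(1 - 4\right) \left(-4\right)}\right)}{3} = - \frac{37 \left(\left(-15\right) \frac{1}{3} - \frac{89}{\left(-3\right) \left(-4\right)}\right)}{3} = - \frac{37 \left(-5 - \frac{89}{12}\right)}{3} = \left(- \frac{37}{3}\right) \left(- \frac{149}{12}\right) = \frac{5513}{36}$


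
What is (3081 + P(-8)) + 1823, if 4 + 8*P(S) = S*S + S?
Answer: 9821/2 ≈ 4910.5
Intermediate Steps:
P(S) = -½ + S/8 + S²/8 (P(S) = -½ + (S*S + S)/8 = -½ + (S² + S)/8 = -½ + (S + S²)/8 = -½ + (S/8 + S²/8) = -½ + S/8 + S²/8)
(3081 + P(-8)) + 1823 = (3081 + (-½ + (⅛)*(-8) + (⅛)*(-8)²)) + 1823 = (3081 + (-½ - 1 + (⅛)*64)) + 1823 = (3081 + (-½ - 1 + 8)) + 1823 = (3081 + 13/2) + 1823 = 6175/2 + 1823 = 9821/2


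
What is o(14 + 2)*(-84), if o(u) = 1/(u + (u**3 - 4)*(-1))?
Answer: 21/1019 ≈ 0.020608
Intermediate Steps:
o(u) = 1/(4 + u - u**3) (o(u) = 1/(u + (-4 + u**3)*(-1)) = 1/(u + (4 - u**3)) = 1/(4 + u - u**3))
o(14 + 2)*(-84) = -84/(4 + (14 + 2) - (14 + 2)**3) = -84/(4 + 16 - 1*16**3) = -84/(4 + 16 - 1*4096) = -84/(4 + 16 - 4096) = -84/(-4076) = -1/4076*(-84) = 21/1019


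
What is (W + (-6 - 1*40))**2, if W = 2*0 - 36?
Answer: 6724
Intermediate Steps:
W = -36 (W = 0 - 36 = -36)
(W + (-6 - 1*40))**2 = (-36 + (-6 - 1*40))**2 = (-36 + (-6 - 40))**2 = (-36 - 46)**2 = (-82)**2 = 6724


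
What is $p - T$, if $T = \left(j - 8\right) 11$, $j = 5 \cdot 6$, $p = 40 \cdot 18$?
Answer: $478$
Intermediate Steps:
$p = 720$
$j = 30$
$T = 242$ ($T = \left(30 - 8\right) 11 = 22 \cdot 11 = 242$)
$p - T = 720 - 242 = 478$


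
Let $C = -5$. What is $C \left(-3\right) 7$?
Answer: $105$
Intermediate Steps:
$C \left(-3\right) 7 = \left(-5\right) \left(-3\right) 7 = 15 \cdot 7 = 105$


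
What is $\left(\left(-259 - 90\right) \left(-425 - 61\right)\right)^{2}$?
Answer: $28768908996$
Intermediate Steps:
$\left(\left(-259 - 90\right) \left(-425 - 61\right)\right)^{2} = \left(\left(-349\right) \left(-486\right)\right)^{2} = 169614^{2} = 28768908996$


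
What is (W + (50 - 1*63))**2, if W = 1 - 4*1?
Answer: 256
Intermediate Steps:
W = -3 (W = 1 - 4 = -3)
(W + (50 - 1*63))**2 = (-3 + (50 - 1*63))**2 = (-3 + (50 - 63))**2 = (-3 - 13)**2 = (-16)**2 = 256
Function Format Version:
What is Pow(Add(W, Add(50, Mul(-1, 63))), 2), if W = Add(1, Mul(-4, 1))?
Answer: 256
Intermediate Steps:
W = -3 (W = Add(1, -4) = -3)
Pow(Add(W, Add(50, Mul(-1, 63))), 2) = Pow(Add(-3, Add(50, Mul(-1, 63))), 2) = Pow(Add(-3, Add(50, -63)), 2) = Pow(Add(-3, -13), 2) = Pow(-16, 2) = 256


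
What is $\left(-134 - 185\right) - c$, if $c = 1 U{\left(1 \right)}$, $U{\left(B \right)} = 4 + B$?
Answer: $-324$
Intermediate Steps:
$c = 5$ ($c = 1 \left(4 + 1\right) = 1 \cdot 5 = 5$)
$\left(-134 - 185\right) - c = \left(-134 - 185\right) - 5 = -319 - 5 = -324$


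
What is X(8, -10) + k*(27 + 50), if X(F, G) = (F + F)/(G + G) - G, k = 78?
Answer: 30076/5 ≈ 6015.2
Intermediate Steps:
X(F, G) = -G + F/G (X(F, G) = (2*F)/((2*G)) - G = (2*F)*(1/(2*G)) - G = F/G - G = -G + F/G)
X(8, -10) + k*(27 + 50) = (-1*(-10) + 8/(-10)) + 78*(27 + 50) = (10 + 8*(-⅒)) + 78*77 = (10 - ⅘) + 6006 = 46/5 + 6006 = 30076/5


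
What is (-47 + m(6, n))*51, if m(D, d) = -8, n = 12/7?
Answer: -2805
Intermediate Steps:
n = 12/7 (n = 12*(⅐) = 12/7 ≈ 1.7143)
(-47 + m(6, n))*51 = (-47 - 8)*51 = -55*51 = -2805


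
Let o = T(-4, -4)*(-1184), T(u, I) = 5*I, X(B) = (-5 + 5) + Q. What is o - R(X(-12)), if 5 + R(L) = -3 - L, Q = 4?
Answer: 23692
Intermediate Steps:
X(B) = 4 (X(B) = (-5 + 5) + 4 = 0 + 4 = 4)
R(L) = -8 - L (R(L) = -5 + (-3 - L) = -8 - L)
o = 23680 (o = (5*(-4))*(-1184) = -20*(-1184) = 23680)
o - R(X(-12)) = 23680 - (-8 - 1*4) = 23680 - (-8 - 4) = 23680 - 1*(-12) = 23680 + 12 = 23692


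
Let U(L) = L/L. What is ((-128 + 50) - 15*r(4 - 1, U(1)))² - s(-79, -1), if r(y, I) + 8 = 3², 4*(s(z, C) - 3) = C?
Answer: 34585/4 ≈ 8646.3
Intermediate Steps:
U(L) = 1
s(z, C) = 3 + C/4
r(y, I) = 1 (r(y, I) = -8 + 3² = -8 + 9 = 1)
((-128 + 50) - 15*r(4 - 1, U(1)))² - s(-79, -1) = ((-128 + 50) - 15*1)² - (3 + (¼)*(-1)) = (-78 - 15)² - (3 - ¼) = (-93)² - 1*11/4 = 8649 - 11/4 = 34585/4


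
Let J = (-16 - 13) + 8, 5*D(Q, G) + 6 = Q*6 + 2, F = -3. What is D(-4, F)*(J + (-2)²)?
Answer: 476/5 ≈ 95.200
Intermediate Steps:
D(Q, G) = -⅘ + 6*Q/5 (D(Q, G) = -6/5 + (Q*6 + 2)/5 = -6/5 + (6*Q + 2)/5 = -6/5 + (2 + 6*Q)/5 = -6/5 + (⅖ + 6*Q/5) = -⅘ + 6*Q/5)
J = -21 (J = -29 + 8 = -21)
D(-4, F)*(J + (-2)²) = (-⅘ + (6/5)*(-4))*(-21 + (-2)²) = (-⅘ - 24/5)*(-21 + 4) = -28/5*(-17) = 476/5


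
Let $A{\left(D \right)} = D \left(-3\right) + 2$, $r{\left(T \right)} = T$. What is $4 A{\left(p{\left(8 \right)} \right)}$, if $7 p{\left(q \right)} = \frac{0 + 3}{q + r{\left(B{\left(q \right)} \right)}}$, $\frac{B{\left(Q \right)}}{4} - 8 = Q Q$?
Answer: $\frac{4135}{518} \approx 7.9826$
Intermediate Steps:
$B{\left(Q \right)} = 32 + 4 Q^{2}$ ($B{\left(Q \right)} = 32 + 4 Q Q = 32 + 4 Q^{2}$)
$p{\left(q \right)} = \frac{3}{7 \left(32 + q + 4 q^{2}\right)}$ ($p{\left(q \right)} = \frac{\left(0 + 3\right) \frac{1}{q + \left(32 + 4 q^{2}\right)}}{7} = \frac{3 \frac{1}{32 + q + 4 q^{2}}}{7} = \frac{3}{7 \left(32 + q + 4 q^{2}\right)}$)
$A{\left(D \right)} = 2 - 3 D$ ($A{\left(D \right)} = - 3 D + 2 = 2 - 3 D$)
$4 A{\left(p{\left(8 \right)} \right)} = 4 \left(2 - 3 \frac{3}{7 \left(32 + 8 + 4 \cdot 8^{2}\right)}\right) = 4 \left(2 - 3 \frac{3}{7 \left(32 + 8 + 4 \cdot 64\right)}\right) = 4 \left(2 - 3 \frac{3}{7 \left(32 + 8 + 256\right)}\right) = 4 \left(2 - 3 \frac{3}{7 \cdot 296}\right) = 4 \left(2 - 3 \cdot \frac{3}{7} \cdot \frac{1}{296}\right) = 4 \left(2 - \frac{9}{2072}\right) = 4 \cdot \frac{4135}{2072} = \frac{4135}{518}$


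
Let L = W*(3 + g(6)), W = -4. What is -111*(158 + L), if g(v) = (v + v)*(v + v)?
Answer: 47730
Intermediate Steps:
g(v) = 4*v² (g(v) = (2*v)*(2*v) = 4*v²)
L = -588 (L = -4*(3 + 4*6²) = -4*(3 + 4*36) = -4*(3 + 144) = -4*147 = -588)
-111*(158 + L) = -111*(158 - 588) = -111*(-430) = 47730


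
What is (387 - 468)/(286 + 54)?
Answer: -81/340 ≈ -0.23824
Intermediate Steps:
(387 - 468)/(286 + 54) = -81/340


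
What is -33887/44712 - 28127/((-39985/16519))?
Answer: 1888470699851/162528120 ≈ 11619.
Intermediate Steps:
-33887/44712 - 28127/((-39985/16519)) = -33887*1/44712 - 28127/((-39985*1/16519)) = -33887/44712 - 28127/(-39985/16519) = -33887/44712 - 28127*(-16519/39985) = -33887/44712 + 42239083/3635 = 1888470699851/162528120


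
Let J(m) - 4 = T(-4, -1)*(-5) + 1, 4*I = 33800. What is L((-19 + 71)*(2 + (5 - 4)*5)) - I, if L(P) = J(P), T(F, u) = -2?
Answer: -8435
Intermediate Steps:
I = 8450 (I = (¼)*33800 = 8450)
J(m) = 15 (J(m) = 4 + (-2*(-5) + 1) = 4 + (10 + 1) = 4 + 11 = 15)
L(P) = 15
L((-19 + 71)*(2 + (5 - 4)*5)) - I = 15 - 1*8450 = 15 - 8450 = -8435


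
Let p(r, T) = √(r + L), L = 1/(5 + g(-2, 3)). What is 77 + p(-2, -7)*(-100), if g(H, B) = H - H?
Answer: 77 - 60*I*√5 ≈ 77.0 - 134.16*I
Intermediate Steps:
g(H, B) = 0
L = ⅕ (L = 1/(5 + 0) = 1/5 = ⅕ ≈ 0.20000)
p(r, T) = √(⅕ + r) (p(r, T) = √(r + ⅕) = √(⅕ + r))
77 + p(-2, -7)*(-100) = 77 + (√(5 + 25*(-2))/5)*(-100) = 77 + (√(5 - 50)/5)*(-100) = 77 + (√(-45)/5)*(-100) = 77 + ((3*I*√5)/5)*(-100) = 77 + (3*I*√5/5)*(-100) = 77 - 60*I*√5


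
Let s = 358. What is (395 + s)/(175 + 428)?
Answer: 251/201 ≈ 1.2488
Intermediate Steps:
(395 + s)/(175 + 428) = (395 + 358)/(175 + 428) = 753/603 = 753*(1/603) = 251/201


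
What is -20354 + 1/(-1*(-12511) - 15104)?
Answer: -52777923/2593 ≈ -20354.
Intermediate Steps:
-20354 + 1/(-1*(-12511) - 15104) = -20354 + 1/(12511 - 15104) = -20354 + 1/(-2593) = -20354 - 1/2593 = -52777923/2593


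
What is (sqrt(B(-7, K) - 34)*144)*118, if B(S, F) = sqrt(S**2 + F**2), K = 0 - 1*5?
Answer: 16992*sqrt(-34 + sqrt(74)) ≈ 85633.0*I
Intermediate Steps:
K = -5 (K = 0 - 5 = -5)
B(S, F) = sqrt(F**2 + S**2)
(sqrt(B(-7, K) - 34)*144)*118 = (sqrt(sqrt((-5)**2 + (-7)**2) - 34)*144)*118 = (sqrt(sqrt(25 + 49) - 34)*144)*118 = (sqrt(sqrt(74) - 34)*144)*118 = (sqrt(-34 + sqrt(74))*144)*118 = (144*sqrt(-34 + sqrt(74)))*118 = 16992*sqrt(-34 + sqrt(74))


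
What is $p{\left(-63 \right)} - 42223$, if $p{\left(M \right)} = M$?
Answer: $-42286$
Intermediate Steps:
$p{\left(-63 \right)} - 42223 = -63 - 42223 = -42286$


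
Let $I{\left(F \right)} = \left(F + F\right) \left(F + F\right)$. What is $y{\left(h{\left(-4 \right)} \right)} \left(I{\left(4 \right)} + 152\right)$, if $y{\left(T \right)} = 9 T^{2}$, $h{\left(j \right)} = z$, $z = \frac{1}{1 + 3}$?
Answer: $\frac{243}{2} \approx 121.5$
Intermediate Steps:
$z = \frac{1}{4} \approx 0.25$
$h{\left(j \right)} = \frac{1}{4}$
$I{\left(F \right)} = 4 F^{2}$ ($I{\left(F \right)} = 2 F 2 F = 4 F^{2}$)
$y{\left(h{\left(-4 \right)} \right)} \left(I{\left(4 \right)} + 152\right) = \frac{9}{16} \left(4 \cdot 4^{2} + 152\right) = 9 \cdot \frac{1}{16} \left(4 \cdot 16 + 152\right) = \frac{9 \left(64 + 152\right)}{16} = \frac{9}{16} \cdot 216 = \frac{243}{2}$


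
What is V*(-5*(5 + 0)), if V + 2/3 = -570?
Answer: 42800/3 ≈ 14267.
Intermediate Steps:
V = -1712/3 (V = -⅔ - 570 = -1712/3 ≈ -570.67)
V*(-5*(5 + 0)) = -(-8560)*(5 + 0)/3 = -(-8560)*5/3 = -1712/3*(-25) = 42800/3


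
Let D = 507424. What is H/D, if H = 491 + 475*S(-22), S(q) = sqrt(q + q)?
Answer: 491/507424 + 475*I*sqrt(11)/253712 ≈ 0.00096763 + 0.0062094*I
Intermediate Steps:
S(q) = sqrt(2)*sqrt(q) (S(q) = sqrt(2*q) = sqrt(2)*sqrt(q))
H = 491 + 950*I*sqrt(11) (H = 491 + 475*(sqrt(2)*sqrt(-22)) = 491 + 475*(sqrt(2)*(I*sqrt(22))) = 491 + 475*(2*I*sqrt(11)) = 491 + 950*I*sqrt(11) ≈ 491.0 + 3150.8*I)
H/D = (491 + 950*I*sqrt(11))/507424 = (491 + 950*I*sqrt(11))*(1/507424) = 491/507424 + 475*I*sqrt(11)/253712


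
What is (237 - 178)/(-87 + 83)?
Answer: -59/4 ≈ -14.750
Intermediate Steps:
(237 - 178)/(-87 + 83) = 59/(-4) = -1/4*59 = -59/4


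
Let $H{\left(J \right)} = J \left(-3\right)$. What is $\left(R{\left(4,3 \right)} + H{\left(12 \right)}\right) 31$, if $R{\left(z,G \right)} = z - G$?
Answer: $-1085$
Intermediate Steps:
$H{\left(J \right)} = - 3 J$
$\left(R{\left(4,3 \right)} + H{\left(12 \right)}\right) 31 = \left(\left(4 - 3\right) - 36\right) 31 = \left(1 - 36\right) 31 = \left(-35\right) 31 = -1085$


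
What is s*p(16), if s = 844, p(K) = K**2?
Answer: 216064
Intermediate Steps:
s*p(16) = 844*16**2 = 844*256 = 216064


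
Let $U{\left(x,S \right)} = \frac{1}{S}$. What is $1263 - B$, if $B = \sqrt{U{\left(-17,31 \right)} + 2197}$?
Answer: $1263 - \frac{2 \sqrt{527837}}{31} \approx 1216.1$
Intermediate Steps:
$B = \frac{2 \sqrt{527837}}{31}$ ($B = \sqrt{\frac{1}{31} + 2197} = \sqrt{\frac{68108}{31}} = \frac{2 \sqrt{527837}}{31} \approx 46.872$)
$1263 - B = 1263 - \frac{2 \sqrt{527837}}{31}$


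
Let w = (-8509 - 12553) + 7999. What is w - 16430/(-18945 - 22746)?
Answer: -544593103/41691 ≈ -13063.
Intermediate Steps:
w = -13063 (w = -21062 + 7999 = -13063)
w - 16430/(-18945 - 22746) = -13063 - 16430/(-18945 - 22746) = -13063 - 16430/(-41691) = -13063 - 16430*(-1/41691) = -13063 + 16430/41691 = -544593103/41691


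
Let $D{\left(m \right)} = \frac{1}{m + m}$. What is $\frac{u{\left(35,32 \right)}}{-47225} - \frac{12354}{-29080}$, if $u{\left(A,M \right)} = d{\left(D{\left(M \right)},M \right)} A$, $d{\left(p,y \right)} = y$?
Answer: $\frac{11016961}{27466060} \approx 0.40111$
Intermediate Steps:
$D{\left(m \right)} = \frac{1}{2 m}$
$u{\left(A,M \right)} = A M$ ($u{\left(A,M \right)} = M A = A M$)
$\frac{u{\left(35,32 \right)}}{-47225} - \frac{12354}{-29080} = \frac{35 \cdot 32}{-47225} - \frac{12354}{-29080} = 1120 \left(- \frac{1}{47225}\right) - - \frac{6177}{14540} = - \frac{224}{9445} + \frac{6177}{14540} = \frac{11016961}{27466060}$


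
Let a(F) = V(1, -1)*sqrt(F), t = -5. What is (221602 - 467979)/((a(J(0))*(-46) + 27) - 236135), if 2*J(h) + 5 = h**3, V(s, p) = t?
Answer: 29085790358/27873559957 + 28333355*I*sqrt(10)/55747119914 ≈ 1.0435 + 0.0016072*I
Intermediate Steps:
V(s, p) = -5
J(h) = -5/2 + h**3/2
a(F) = -5*sqrt(F)
(221602 - 467979)/((a(J(0))*(-46) + 27) - 236135) = (221602 - 467979)/((-5*sqrt(-5/2 + (1/2)*0**3)*(-46) + 27) - 236135) = -246377/((-5*sqrt(-5/2 + (1/2)*0)*(-46) + 27) - 236135) = -246377/((-5*sqrt(-5/2 + 0)*(-46) + 27) - 236135) = -246377/((-5*I*sqrt(10)/2*(-46) + 27) - 236135) = -246377/((115*I*sqrt(10) + 27) - 236135) = -246377/((27 + 115*I*sqrt(10)) - 236135) = -246377/(-236108 + 115*I*sqrt(10))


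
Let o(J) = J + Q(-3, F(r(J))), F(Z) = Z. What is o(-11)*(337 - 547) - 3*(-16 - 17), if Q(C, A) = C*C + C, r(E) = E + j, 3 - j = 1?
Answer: 1149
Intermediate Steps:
j = 2 (j = 3 - 1*1 = 3 - 1 = 2)
r(E) = 2 + E (r(E) = E + 2 = 2 + E)
Q(C, A) = C + C² (Q(C, A) = C² + C = C + C²)
o(J) = 6 + J (o(J) = J - 3*(1 - 3) = J - 3*(-2) = J + 6 = 6 + J)
o(-11)*(337 - 547) - 3*(-16 - 17) = (6 - 11)*(337 - 547) - 3*(-16 - 17) = -5*(-210) - 3*(-33) = 1050 + 99 = 1149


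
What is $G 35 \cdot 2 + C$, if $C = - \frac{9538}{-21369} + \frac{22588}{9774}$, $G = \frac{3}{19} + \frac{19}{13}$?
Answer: $\frac{998391015308}{8598094947} \approx 116.12$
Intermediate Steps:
$G = \frac{400}{247}$ ($G = 3 \cdot \frac{1}{19} + 19 \cdot \frac{1}{13} = \frac{3}{19} + \frac{19}{13} = \frac{400}{247} \approx 1.6194$)
$C = \frac{95984564}{34810101}$ ($C = \left(-9538\right) \left(- \frac{1}{21369}\right) + 22588 \cdot \frac{1}{9774} = \frac{9538}{21369} + \frac{11294}{4887} = \frac{95984564}{34810101} \approx 2.7574$)
$G 35 \cdot 2 + C = \frac{400}{247} \cdot 35 \cdot 2 + \frac{95984564}{34810101} = \frac{14000}{247} \cdot 2 + \frac{95984564}{34810101} = \frac{28000}{247} + \frac{95984564}{34810101} = \frac{998391015308}{8598094947}$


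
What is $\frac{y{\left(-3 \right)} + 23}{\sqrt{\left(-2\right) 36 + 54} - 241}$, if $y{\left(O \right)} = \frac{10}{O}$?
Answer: $- \frac{14219}{174297} - \frac{59 i \sqrt{2}}{58099} \approx -0.081579 - 0.0014361 i$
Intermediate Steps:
$\frac{y{\left(-3 \right)} + 23}{\sqrt{\left(-2\right) 36 + 54} - 241} = \frac{\frac{10}{-3} + 23}{\sqrt{\left(-2\right) 36 + 54} - 241} = \frac{10 \left(- \frac{1}{3}\right) + 23}{\sqrt{-72 + 54} - 241} = \frac{- \frac{10}{3} + 23}{\sqrt{-18} - 241} = \frac{59}{3 \left(3 i \sqrt{2} - 241\right)} = \frac{59}{3 \left(-241 + 3 i \sqrt{2}\right)}$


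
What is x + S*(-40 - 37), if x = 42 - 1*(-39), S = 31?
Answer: -2306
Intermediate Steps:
x = 81 (x = 42 + 39 = 81)
x + S*(-40 - 37) = 81 + 31*(-40 - 37) = 81 + 31*(-77) = 81 - 2387 = -2306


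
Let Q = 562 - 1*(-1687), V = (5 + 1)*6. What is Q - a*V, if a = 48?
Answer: 521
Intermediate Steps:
V = 36 (V = 6*6 = 36)
Q = 2249 (Q = 562 + 1687 = 2249)
Q - a*V = 2249 - 48*36 = 2249 - 1*1728 = 2249 - 1728 = 521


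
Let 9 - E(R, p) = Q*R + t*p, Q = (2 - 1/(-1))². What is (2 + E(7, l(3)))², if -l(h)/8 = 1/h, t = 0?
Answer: 2704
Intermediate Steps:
Q = 9 (Q = (2 - 1*(-1))² = (2 + 1)² = 3² = 9)
l(h) = -8/h
E(R, p) = 9 - 9*R (E(R, p) = 9 - (9*R + 0*p) = 9 - (9*R + 0) = 9 - 9*R)
(2 + E(7, l(3)))² = (2 + (9 - 9*7))² = (2 + (9 - 63))² = (2 - 54)² = (-52)² = 2704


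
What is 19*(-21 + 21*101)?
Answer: 39900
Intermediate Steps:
19*(-21 + 21*101) = 19*(-21 + 2121) = 19*2100 = 39900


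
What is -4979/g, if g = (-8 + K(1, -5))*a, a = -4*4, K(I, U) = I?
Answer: -4979/112 ≈ -44.455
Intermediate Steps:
a = -16
g = 112 (g = (-8 + 1)*(-16) = -7*(-16) = 112)
-4979/g = -4979/112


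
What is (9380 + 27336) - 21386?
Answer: 15330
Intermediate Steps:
(9380 + 27336) - 21386 = 36716 - 21386 = 15330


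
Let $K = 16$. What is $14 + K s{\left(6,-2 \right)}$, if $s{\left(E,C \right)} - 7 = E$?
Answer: $222$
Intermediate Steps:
$s{\left(E,C \right)} = 7 + E$
$14 + K s{\left(6,-2 \right)} = 14 + 16 \left(7 + 6\right) = 14 + 16 \cdot 13 = 14 + 208 = 222$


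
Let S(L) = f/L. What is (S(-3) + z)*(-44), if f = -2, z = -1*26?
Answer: 3344/3 ≈ 1114.7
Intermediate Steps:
z = -26
S(L) = -2/L
(S(-3) + z)*(-44) = (-2/(-3) - 26)*(-44) = (-2*(-⅓) - 26)*(-44) = (⅔ - 26)*(-44) = -76/3*(-44) = 3344/3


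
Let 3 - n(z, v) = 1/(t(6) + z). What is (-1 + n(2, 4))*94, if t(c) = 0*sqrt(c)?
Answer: 141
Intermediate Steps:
t(c) = 0
n(z, v) = 3 - 1/z (n(z, v) = 3 - 1/(0 + z) = 3 - 1/z)
(-1 + n(2, 4))*94 = (-1 + (3 - 1/2))*94 = (-1 + 5/2)*94 = (3/2)*94 = 141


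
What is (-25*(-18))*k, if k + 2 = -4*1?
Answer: -2700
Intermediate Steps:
k = -6 (k = -2 - 4*1 = -2 - 4 = -6)
(-25*(-18))*k = -25*(-18)*(-6) = 450*(-6) = -2700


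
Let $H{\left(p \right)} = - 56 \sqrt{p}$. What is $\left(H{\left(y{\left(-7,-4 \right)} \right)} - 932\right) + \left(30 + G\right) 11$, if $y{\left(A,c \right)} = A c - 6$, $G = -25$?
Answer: $-877 - 56 \sqrt{22} \approx -1139.7$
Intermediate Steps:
$y{\left(A,c \right)} = -6 + A c$
$\left(H{\left(y{\left(-7,-4 \right)} \right)} - 932\right) + \left(30 + G\right) 11 = \left(- 56 \sqrt{-6 - -28} - 932\right) + \left(30 - 25\right) 11 = \left(- 56 \sqrt{-6 + 28} - 932\right) + 5 \cdot 11 = \left(- 56 \sqrt{22} - 932\right) + 55 = \left(-932 - 56 \sqrt{22}\right) + 55 = -877 - 56 \sqrt{22}$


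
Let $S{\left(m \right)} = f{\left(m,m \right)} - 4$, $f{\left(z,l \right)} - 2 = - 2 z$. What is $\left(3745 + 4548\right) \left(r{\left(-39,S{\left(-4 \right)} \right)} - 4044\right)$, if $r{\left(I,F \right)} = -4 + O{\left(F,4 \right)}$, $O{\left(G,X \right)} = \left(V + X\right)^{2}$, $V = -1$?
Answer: $-33495427$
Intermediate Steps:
$f{\left(z,l \right)} = 2 - 2 z$
$O{\left(G,X \right)} = \left(-1 + X\right)^{2}$
$S{\left(m \right)} = -2 - 2 m$ ($S{\left(m \right)} = \left(2 - 2 m\right) - 4 = -2 - 2 m$)
$r{\left(I,F \right)} = 5$ ($r{\left(I,F \right)} = -4 + \left(-1 + 4\right)^{2} = -4 + 3^{2} = -4 + 9 = 5$)
$\left(3745 + 4548\right) \left(r{\left(-39,S{\left(-4 \right)} \right)} - 4044\right) = \left(3745 + 4548\right) \left(5 - 4044\right) = 8293 \left(-4039\right) = -33495427$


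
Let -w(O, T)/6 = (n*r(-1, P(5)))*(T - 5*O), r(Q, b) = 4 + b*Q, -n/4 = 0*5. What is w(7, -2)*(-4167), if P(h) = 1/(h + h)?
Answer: 0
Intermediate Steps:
n = 0 (n = -0*5 = -4*0 = 0)
P(h) = 1/(2*h)
r(Q, b) = 4 + Q*b
w(O, T) = 0 (w(O, T) = -6*0*(4 - 1/(2*5))*(T - 5*O) = -6*0*(4 - 1*1/10)*(T - 5*O) = -6*0*(4 - 1/10)*(T - 5*O) = -6*0*(39/10)*(T - 5*O) = -0*(T - 5*O) = -6*0 = 0)
w(7, -2)*(-4167) = 0*(-4167) = 0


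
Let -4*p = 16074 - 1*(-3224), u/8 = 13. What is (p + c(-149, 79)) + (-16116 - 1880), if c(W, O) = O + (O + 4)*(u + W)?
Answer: -52953/2 ≈ -26477.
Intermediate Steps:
u = 104 (u = 8*13 = 104)
c(W, O) = O + (4 + O)*(104 + W) (c(W, O) = O + (O + 4)*(104 + W) = O + (4 + O)*(104 + W))
p = -9649/2 (p = -(16074 - 1*(-3224))/4 = -(16074 + 3224)/4 = -¼*19298 = -9649/2 ≈ -4824.5)
(p + c(-149, 79)) + (-16116 - 1880) = (-9649/2 + (416 + 4*(-149) + 105*79 + 79*(-149))) + (-16116 - 1880) = (-9649/2 + (416 - 596 + 8295 - 11771)) - 17996 = (-9649/2 - 3656) - 17996 = -16961/2 - 17996 = -52953/2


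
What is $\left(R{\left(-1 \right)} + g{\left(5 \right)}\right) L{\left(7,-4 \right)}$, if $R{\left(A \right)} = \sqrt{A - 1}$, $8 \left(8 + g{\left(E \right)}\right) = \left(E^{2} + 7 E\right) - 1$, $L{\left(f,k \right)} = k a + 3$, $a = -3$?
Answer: $- \frac{75}{8} + 15 i \sqrt{2} \approx -9.375 + 21.213 i$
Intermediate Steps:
$L{\left(f,k \right)} = 3 - 3 k$ ($L{\left(f,k \right)} = k \left(-3\right) + 3 = - 3 k + 3 = 3 - 3 k$)
$g{\left(E \right)} = - \frac{65}{8} + \frac{E^{2}}{8} + \frac{7 E}{8}$ ($g{\left(E \right)} = -8 + \frac{\left(E^{2} + 7 E\right) - 1}{8} = -8 + \frac{-1 + E^{2} + 7 E}{8} = -8 + \left(- \frac{1}{8} + \frac{E^{2}}{8} + \frac{7 E}{8}\right) = - \frac{65}{8} + \frac{E^{2}}{8} + \frac{7 E}{8}$)
$R{\left(A \right)} = \sqrt{-1 + A}$
$\left(R{\left(-1 \right)} + g{\left(5 \right)}\right) L{\left(7,-4 \right)} = \left(\sqrt{-1 - 1} + \left(- \frac{65}{8} + \frac{5^{2}}{8} + \frac{7}{8} \cdot 5\right)\right) \left(3 - -12\right) = \left(\sqrt{-2} + \left(- \frac{65}{8} + \frac{1}{8} \cdot 25 + \frac{35}{8}\right)\right) \left(3 + 12\right) = \left(i \sqrt{2} + \left(- \frac{65}{8} + \frac{25}{8} + \frac{35}{8}\right)\right) 15 = \left(i \sqrt{2} - \frac{5}{8}\right) 15 = \left(- \frac{5}{8} + i \sqrt{2}\right) 15 = - \frac{75}{8} + 15 i \sqrt{2}$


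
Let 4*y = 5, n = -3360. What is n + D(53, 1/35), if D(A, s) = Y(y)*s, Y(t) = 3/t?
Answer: -587988/175 ≈ -3359.9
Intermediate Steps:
y = 5/4 (y = (¼)*5 = 5/4 ≈ 1.2500)
D(A, s) = 12*s/5 (D(A, s) = (3/(5/4))*s = (3*(⅘))*s = 12*s/5)
n + D(53, 1/35) = -3360 + (12/5)/35 = -3360 + (12/5)*(1/35) = -3360 + 12/175 = -587988/175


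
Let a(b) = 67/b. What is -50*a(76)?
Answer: -1675/38 ≈ -44.079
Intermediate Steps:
-50*a(76) = -50*67/76 = -1*1675/38 = -1675/38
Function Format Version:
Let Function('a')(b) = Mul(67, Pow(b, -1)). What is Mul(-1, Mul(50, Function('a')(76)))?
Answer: Rational(-1675, 38) ≈ -44.079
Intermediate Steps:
Mul(-1, Mul(50, Function('a')(76))) = Mul(-1, Mul(50, Mul(67, Pow(76, -1)))) = Mul(-1, Mul(50, Mul(67, Rational(1, 76)))) = Mul(-1, Mul(50, Rational(67, 76))) = Mul(-1, Rational(1675, 38)) = Rational(-1675, 38)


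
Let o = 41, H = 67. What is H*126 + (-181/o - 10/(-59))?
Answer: 20410929/2419 ≈ 8437.8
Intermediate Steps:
H*126 + (-181/o - 10/(-59)) = 67*126 + (-181/41 - 10/(-59)) = 8442 + (-181*1/41 - 10*(-1/59)) = 8442 + (-181/41 + 10/59) = 8442 - 10269/2419 = 20410929/2419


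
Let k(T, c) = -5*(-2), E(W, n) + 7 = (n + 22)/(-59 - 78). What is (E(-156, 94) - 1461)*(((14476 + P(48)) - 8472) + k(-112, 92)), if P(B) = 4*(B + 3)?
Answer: -1251260576/137 ≈ -9.1333e+6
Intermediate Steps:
P(B) = 12 + 4*B (P(B) = 4*(3 + B) = 12 + 4*B)
E(W, n) = -981/137 - n/137 (E(W, n) = -7 + (n + 22)/(-59 - 78) = -7 + (22 + n)/(-137) = -7 + (22 + n)*(-1/137) = -7 + (-22/137 - n/137) = -981/137 - n/137)
k(T, c) = 10
(E(-156, 94) - 1461)*(((14476 + P(48)) - 8472) + k(-112, 92)) = ((-981/137 - 1/137*94) - 1461)*(((14476 + (12 + 4*48)) - 8472) + 10) = ((-981/137 - 94/137) - 1461)*(((14476 + (12 + 192)) - 8472) + 10) = (-1075/137 - 1461)*(((14476 + 204) - 8472) + 10) = -201232*((14680 - 8472) + 10)/137 = -201232*(6208 + 10)/137 = -201232/137*6218 = -1251260576/137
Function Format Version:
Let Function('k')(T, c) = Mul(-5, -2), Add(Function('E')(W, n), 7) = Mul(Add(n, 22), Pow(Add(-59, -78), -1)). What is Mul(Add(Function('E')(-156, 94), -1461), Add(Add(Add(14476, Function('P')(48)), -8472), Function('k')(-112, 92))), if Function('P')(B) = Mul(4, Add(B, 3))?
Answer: Rational(-1251260576, 137) ≈ -9.1333e+6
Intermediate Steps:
Function('P')(B) = Add(12, Mul(4, B)) (Function('P')(B) = Mul(4, Add(3, B)) = Add(12, Mul(4, B)))
Function('E')(W, n) = Add(Rational(-981, 137), Mul(Rational(-1, 137), n)) (Function('E')(W, n) = Add(-7, Mul(Add(n, 22), Pow(Add(-59, -78), -1))) = Add(-7, Mul(Add(22, n), Pow(-137, -1))) = Add(-7, Mul(Add(22, n), Rational(-1, 137))) = Add(-7, Add(Rational(-22, 137), Mul(Rational(-1, 137), n))) = Add(Rational(-981, 137), Mul(Rational(-1, 137), n)))
Function('k')(T, c) = 10
Mul(Add(Function('E')(-156, 94), -1461), Add(Add(Add(14476, Function('P')(48)), -8472), Function('k')(-112, 92))) = Mul(Add(Add(Rational(-981, 137), Mul(Rational(-1, 137), 94)), -1461), Add(Add(Add(14476, Add(12, Mul(4, 48))), -8472), 10)) = Mul(Add(Add(Rational(-981, 137), Rational(-94, 137)), -1461), Add(Add(Add(14476, Add(12, 192)), -8472), 10)) = Mul(Add(Rational(-1075, 137), -1461), Add(Add(Add(14476, 204), -8472), 10)) = Mul(Rational(-201232, 137), Add(Add(14680, -8472), 10)) = Mul(Rational(-201232, 137), Add(6208, 10)) = Mul(Rational(-201232, 137), 6218) = Rational(-1251260576, 137)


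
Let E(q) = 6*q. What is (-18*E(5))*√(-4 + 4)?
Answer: 0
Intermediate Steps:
(-18*E(5))*√(-4 + 4) = (-108*5)*√(-4 + 4) = (-18*30)*√0 = -540*0 = 0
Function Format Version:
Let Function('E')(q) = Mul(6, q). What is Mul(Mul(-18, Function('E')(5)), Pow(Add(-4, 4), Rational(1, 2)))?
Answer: 0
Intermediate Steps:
Mul(Mul(-18, Function('E')(5)), Pow(Add(-4, 4), Rational(1, 2))) = Mul(Mul(-18, Mul(6, 5)), Pow(Add(-4, 4), Rational(1, 2))) = Mul(Mul(-18, 30), Pow(0, Rational(1, 2))) = Mul(-540, 0) = 0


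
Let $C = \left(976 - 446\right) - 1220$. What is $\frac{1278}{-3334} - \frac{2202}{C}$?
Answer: $\frac{538304}{191705} \approx 2.808$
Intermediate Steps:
$C = -690$ ($C = 530 - 1220 = -690$)
$\frac{1278}{-3334} - \frac{2202}{C} = \frac{1278}{-3334} - \frac{2202}{-690} = 1278 \left(- \frac{1}{3334}\right) - - \frac{367}{115} = - \frac{639}{1667} + \frac{367}{115} = \frac{538304}{191705}$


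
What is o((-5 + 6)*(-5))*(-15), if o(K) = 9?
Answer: -135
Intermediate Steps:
o((-5 + 6)*(-5))*(-15) = 9*(-15) = -135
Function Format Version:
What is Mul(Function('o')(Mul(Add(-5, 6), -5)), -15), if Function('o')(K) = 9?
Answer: -135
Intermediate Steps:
Mul(Function('o')(Mul(Add(-5, 6), -5)), -15) = Mul(9, -15) = -135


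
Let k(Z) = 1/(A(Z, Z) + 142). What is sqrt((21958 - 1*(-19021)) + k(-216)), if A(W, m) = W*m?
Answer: sqrt(89746173901914)/46798 ≈ 202.43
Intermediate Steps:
k(Z) = 1/(142 + Z**2) (k(Z) = 1/(Z*Z + 142) = 1/(Z**2 + 142) = 1/(142 + Z**2))
sqrt((21958 - 1*(-19021)) + k(-216)) = sqrt((21958 - 1*(-19021)) + 1/(142 + (-216)**2)) = sqrt((21958 + 19021) + 1/(142 + 46656)) = sqrt(40979 + 1/46798) = sqrt(1917735243/46798) = sqrt(89746173901914)/46798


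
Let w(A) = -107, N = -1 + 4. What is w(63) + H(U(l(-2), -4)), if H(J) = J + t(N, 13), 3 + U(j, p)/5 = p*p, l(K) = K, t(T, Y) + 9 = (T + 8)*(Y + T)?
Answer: 125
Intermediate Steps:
N = 3
t(T, Y) = -9 + (8 + T)*(T + Y) (t(T, Y) = -9 + (T + 8)*(Y + T) = -9 + (8 + T)*(T + Y))
U(j, p) = -15 + 5*p² (U(j, p) = -15 + 5*(p*p) = -15 + 5*p²)
H(J) = 167 + J (H(J) = J + (-9 + 3² + 8*3 + 8*13 + 3*13) = J + (-9 + 9 + 24 + 104 + 39) = J + 167 = 167 + J)
w(63) + H(U(l(-2), -4)) = -107 + (167 + (-15 + 5*(-4)²)) = -107 + (167 + (-15 + 5*16)) = -107 + (167 + (-15 + 80)) = -107 + (167 + 65) = -107 + 232 = 125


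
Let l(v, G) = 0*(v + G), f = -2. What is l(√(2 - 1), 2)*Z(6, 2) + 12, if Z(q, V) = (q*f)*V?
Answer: 12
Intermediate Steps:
Z(q, V) = -2*V*q (Z(q, V) = (q*(-2))*V = (-2*q)*V = -2*V*q)
l(v, G) = 0 (l(v, G) = 0*(G + v) = 0)
l(√(2 - 1), 2)*Z(6, 2) + 12 = 0*(-2*2*6) + 12 = 0*(-24) + 12 = 0 + 12 = 12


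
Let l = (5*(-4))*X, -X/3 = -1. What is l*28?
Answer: -1680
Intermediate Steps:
X = 3 (X = -3*(-1) = 3)
l = -60 (l = (5*(-4))*3 = -20*3 = -60)
l*28 = -60*28 = -1680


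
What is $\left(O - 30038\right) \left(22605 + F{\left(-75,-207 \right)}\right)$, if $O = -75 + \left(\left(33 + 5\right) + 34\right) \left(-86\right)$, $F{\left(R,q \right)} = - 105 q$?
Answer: $-1609763700$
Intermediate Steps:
$O = -6267$ ($O = -75 + \left(38 + 34\right) \left(-86\right) = -75 + 72 \left(-86\right) = -75 - 6192 = -6267$)
$\left(O - 30038\right) \left(22605 + F{\left(-75,-207 \right)}\right) = \left(-6267 - 30038\right) \left(22605 - -21735\right) = - 36305 \left(22605 + 21735\right) = \left(-36305\right) 44340 = -1609763700$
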